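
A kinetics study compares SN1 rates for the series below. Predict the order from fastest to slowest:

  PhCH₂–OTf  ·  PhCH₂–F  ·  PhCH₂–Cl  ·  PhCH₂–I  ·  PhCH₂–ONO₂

PhCH₂–OTf > PhCH₂–I > PhCH₂–Cl > PhCH₂–ONO₂ > PhCH₂–F

Same R in every case — rank the leaving groups.
Rank by basicity of the departing species: weakest base leaves most easily.
PhCH₂–OTf loses OTf⁻: pKₐ(CF₃SO₃H (triflic acid)) ≈ -14
PhCH₂–I loses I⁻: pKₐ(HI) ≈ -10
PhCH₂–Cl loses Cl⁻: pKₐ(HCl) ≈ -7
PhCH₂–ONO₂ loses NO₃⁻: pKₐ(HNO₃) ≈ -1.3
PhCH₂–F loses F⁻: pKₐ(HF) ≈ 3.2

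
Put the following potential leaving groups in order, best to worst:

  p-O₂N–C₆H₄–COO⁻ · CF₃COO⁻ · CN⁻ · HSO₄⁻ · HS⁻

HSO₄⁻ > CF₃COO⁻ > p-O₂N–C₆H₄–COO⁻ > HS⁻ > CN⁻

HSO₄⁻: pKₐ(H₂SO₄) ≈ -3
CF₃COO⁻: pKₐ(CF₃COOH) ≈ 0.2
p-O₂N–C₆H₄–COO⁻: pKₐ(p-nitrobenzoic acid) ≈ 3.4
HS⁻: pKₐ(H₂S) ≈ 7
CN⁻: pKₐ(HCN) ≈ 9.2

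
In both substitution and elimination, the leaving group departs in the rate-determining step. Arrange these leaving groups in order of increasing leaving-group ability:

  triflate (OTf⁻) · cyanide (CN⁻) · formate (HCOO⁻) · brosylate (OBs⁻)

triflate (OTf⁻): pKₐ(CF₃SO₃H (triflic acid)) ≈ -14 — charge spread over three oxygens and a CF₃ group; the premier leaving group in synthesis
brosylate (OBs⁻): pKₐ(p-BrC₆H₄SO₃H) ≈ -2.8
formate (HCOO⁻): pKₐ(HCOOH) ≈ 3.8
cyanide (CN⁻): pKₐ(HCN) ≈ 9.2 — sp carbon stabilises the charge somewhat, but still a poor LG
Listed from poorest to best leaving group as asked.

cyanide (CN⁻) < formate (HCOO⁻) < brosylate (OBs⁻) < triflate (OTf⁻)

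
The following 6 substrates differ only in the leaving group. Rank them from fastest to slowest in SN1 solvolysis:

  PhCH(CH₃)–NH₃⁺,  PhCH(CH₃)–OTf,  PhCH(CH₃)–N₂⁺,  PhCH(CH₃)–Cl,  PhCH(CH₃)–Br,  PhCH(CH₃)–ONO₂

The skeletons are identical, so relative rate is governed entirely by leaving-group ability.
A good leaving group is a weak base: the lower the pKₐ of its conjugate acid, the more readily it departs.
PhCH(CH₃)–N₂⁺ loses N₂: no meaningful conjugate acid; N₂ departs as an exceptionally stable neutral molecule
PhCH(CH₃)–OTf loses OTf⁻: pKₐ(CF₃SO₃H (triflic acid)) ≈ -14
PhCH(CH₃)–Br loses Br⁻: pKₐ(HBr) ≈ -9
PhCH(CH₃)–Cl loses Cl⁻: pKₐ(HCl) ≈ -7
PhCH(CH₃)–ONO₂ loses NO₃⁻: pKₐ(HNO₃) ≈ -1.3
PhCH(CH₃)–NH₃⁺ loses NH₃: pKₐ(NH₄⁺) ≈ 9.2

PhCH(CH₃)–N₂⁺ > PhCH(CH₃)–OTf > PhCH(CH₃)–Br > PhCH(CH₃)–Cl > PhCH(CH₃)–ONO₂ > PhCH(CH₃)–NH₃⁺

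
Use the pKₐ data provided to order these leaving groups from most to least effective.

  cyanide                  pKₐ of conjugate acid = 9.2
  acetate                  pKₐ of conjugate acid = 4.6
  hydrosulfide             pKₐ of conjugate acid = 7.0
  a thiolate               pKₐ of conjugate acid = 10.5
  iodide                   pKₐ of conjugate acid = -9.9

iodide > acetate > hydrosulfide > cyanide > a thiolate

Lower conjugate-acid pKₐ ⇒ weaker base ⇒ better leaving group.
Sorting by the given values: iodide (-9.9), acetate (4.6), hydrosulfide (7.0), cyanide (9.2), a thiolate (10.5).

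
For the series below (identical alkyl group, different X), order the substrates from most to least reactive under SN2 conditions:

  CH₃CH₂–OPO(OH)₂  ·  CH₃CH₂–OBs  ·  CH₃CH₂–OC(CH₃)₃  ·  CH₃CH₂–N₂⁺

CH₃CH₂–N₂⁺ > CH₃CH₂–OBs > CH₃CH₂–OPO(OH)₂ > CH₃CH₂–OC(CH₃)₃

Identical carbon frameworks mean the comparison reduces to leaving-group quality.
Leaving-group ability tracks the stability of the departed species; conjugate-acid pKₐ is the usual yardstick (lower pKₐ → better LG).
CH₃CH₂–N₂⁺ loses N₂: no meaningful conjugate acid; N₂ departs as an exceptionally stable neutral molecule
CH₃CH₂–OBs loses OBs⁻: pKₐ(p-BrC₆H₄SO₃H) ≈ -2.8
CH₃CH₂–OPO(OH)₂ loses H₂PO₄⁻: pKₐ(H₃PO₄) ≈ 2.1
CH₃CH₂–OC(CH₃)₃ loses (CH₃)₃CO⁻: pKₐ(t-BuOH) ≈ 18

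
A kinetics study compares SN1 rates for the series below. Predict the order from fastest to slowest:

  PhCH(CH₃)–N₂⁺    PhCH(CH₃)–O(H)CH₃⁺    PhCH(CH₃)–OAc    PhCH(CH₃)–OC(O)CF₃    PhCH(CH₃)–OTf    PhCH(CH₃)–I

The skeletons are identical, so relative rate is governed entirely by leaving-group ability.
Rank by basicity of the departing species: weakest base leaves most easily.
PhCH(CH₃)–N₂⁺ loses N₂: no meaningful conjugate acid; N₂ departs as an exceptionally stable neutral molecule
PhCH(CH₃)–OTf loses OTf⁻: pKₐ(CF₃SO₃H (triflic acid)) ≈ -14
PhCH(CH₃)–I loses I⁻: pKₐ(HI) ≈ -10
PhCH(CH₃)–O(H)CH₃⁺ loses R'OH: pKₐ(R'OH₂⁺) ≈ -2.4
PhCH(CH₃)–OC(O)CF₃ loses CF₃COO⁻: pKₐ(CF₃COOH) ≈ 0.2
PhCH(CH₃)–OAc loses AcO⁻: pKₐ(CH₃COOH) ≈ 4.8

PhCH(CH₃)–N₂⁺ > PhCH(CH₃)–OTf > PhCH(CH₃)–I > PhCH(CH₃)–O(H)CH₃⁺ > PhCH(CH₃)–OC(O)CF₃ > PhCH(CH₃)–OAc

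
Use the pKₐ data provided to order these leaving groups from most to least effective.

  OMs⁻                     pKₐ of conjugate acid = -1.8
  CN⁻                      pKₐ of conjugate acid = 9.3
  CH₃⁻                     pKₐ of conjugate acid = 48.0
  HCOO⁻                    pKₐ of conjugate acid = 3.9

Lower conjugate-acid pKₐ ⇒ weaker base ⇒ better leaving group.
Sorting by the given values: OMs⁻ (-1.8), HCOO⁻ (3.9), CN⁻ (9.3), CH₃⁻ (48.0).

OMs⁻ > HCOO⁻ > CN⁻ > CH₃⁻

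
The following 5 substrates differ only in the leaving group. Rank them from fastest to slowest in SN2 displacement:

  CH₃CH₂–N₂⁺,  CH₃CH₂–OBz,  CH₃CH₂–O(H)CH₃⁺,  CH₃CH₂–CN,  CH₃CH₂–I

CH₃CH₂–N₂⁺ > CH₃CH₂–I > CH₃CH₂–O(H)CH₃⁺ > CH₃CH₂–OBz > CH₃CH₂–CN

With the same alkyl group throughout, only the leaving group differentiates the rates.
The more stable X⁻ (or X) is on its own — i.e. the weaker a base it is — the better a leaving group it makes.
CH₃CH₂–N₂⁺ loses N₂: no meaningful conjugate acid; N₂ departs as an exceptionally stable neutral molecule
CH₃CH₂–I loses I⁻: pKₐ(HI) ≈ -10
CH₃CH₂–O(H)CH₃⁺ loses R'OH: pKₐ(R'OH₂⁺) ≈ -2.4
CH₃CH₂–OBz loses PhCOO⁻: pKₐ(C₆H₅COOH) ≈ 4.2
CH₃CH₂–CN loses CN⁻: pKₐ(HCN) ≈ 9.2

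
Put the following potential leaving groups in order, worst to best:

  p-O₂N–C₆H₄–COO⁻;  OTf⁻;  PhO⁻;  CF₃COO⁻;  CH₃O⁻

CH₃O⁻ < PhO⁻ < p-O₂N–C₆H₄–COO⁻ < CF₃COO⁻ < OTf⁻

A good leaving group is a weak base: the lower the pKₐ of its conjugate acid, the more readily it departs.
OTf⁻: pKₐ(CF₃SO₃H (triflic acid)) ≈ -14
CF₃COO⁻: pKₐ(CF₃COOH) ≈ 0.2
p-O₂N–C₆H₄–COO⁻: pKₐ(p-nitrobenzoic acid) ≈ 3.4
PhO⁻: pKₐ(C₆H₅OH (phenol)) ≈ 10
CH₃O⁻: pKₐ(CH₃OH) ≈ 15.5
Listed from poorest to best leaving group as asked.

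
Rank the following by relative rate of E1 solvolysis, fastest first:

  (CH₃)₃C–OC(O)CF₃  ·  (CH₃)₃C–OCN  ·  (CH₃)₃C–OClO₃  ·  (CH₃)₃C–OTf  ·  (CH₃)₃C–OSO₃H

(CH₃)₃C–OTf > (CH₃)₃C–OClO₃ > (CH₃)₃C–OSO₃H > (CH₃)₃C–OC(O)CF₃ > (CH₃)₃C–OCN

Same R in every case — rank the leaving groups.
Leaving-group ability tracks the stability of the departed species; conjugate-acid pKₐ is the usual yardstick (lower pKₐ → better LG).
(CH₃)₃C–OTf loses OTf⁻: pKₐ(CF₃SO₃H (triflic acid)) ≈ -14
(CH₃)₃C–OClO₃ loses ClO₄⁻: pKₐ(HClO₄) ≈ -10
(CH₃)₃C–OSO₃H loses HSO₄⁻: pKₐ(H₂SO₄) ≈ -3
(CH₃)₃C–OC(O)CF₃ loses CF₃COO⁻: pKₐ(CF₃COOH) ≈ 0.2
(CH₃)₃C–OCN loses NCO⁻: pKₐ(HOCN) ≈ 3.5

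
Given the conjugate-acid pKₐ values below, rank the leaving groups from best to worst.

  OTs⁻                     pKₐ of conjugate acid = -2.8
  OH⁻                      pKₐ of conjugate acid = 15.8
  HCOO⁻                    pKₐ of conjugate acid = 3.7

Lower conjugate-acid pKₐ ⇒ weaker base ⇒ better leaving group.
Sorting by the given values: OTs⁻ (-2.8), HCOO⁻ (3.7), OH⁻ (15.8).

OTs⁻ > HCOO⁻ > OH⁻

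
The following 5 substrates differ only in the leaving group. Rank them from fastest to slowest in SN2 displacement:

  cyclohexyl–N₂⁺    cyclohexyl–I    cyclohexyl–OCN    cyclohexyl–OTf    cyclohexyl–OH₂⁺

cyclohexyl–N₂⁺ > cyclohexyl–OTf > cyclohexyl–I > cyclohexyl–OH₂⁺ > cyclohexyl–OCN

With the same alkyl group throughout, only the leaving group differentiates the rates.
Rank by basicity of the departing species: weakest base leaves most easily.
cyclohexyl–N₂⁺ loses N₂: no meaningful conjugate acid; N₂ departs as an exceptionally stable neutral molecule
cyclohexyl–OTf loses OTf⁻: pKₐ(CF₃SO₃H (triflic acid)) ≈ -14
cyclohexyl–I loses I⁻: pKₐ(HI) ≈ -10
cyclohexyl–OH₂⁺ loses H₂O: pKₐ(H₃O⁺) ≈ -1.7
cyclohexyl–OCN loses NCO⁻: pKₐ(HOCN) ≈ 3.5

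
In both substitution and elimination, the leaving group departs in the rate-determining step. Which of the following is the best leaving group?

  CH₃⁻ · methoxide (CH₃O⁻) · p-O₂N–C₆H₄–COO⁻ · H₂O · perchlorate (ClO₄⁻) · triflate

triflate

Rank by basicity of the departing species: weakest base leaves most easily.
triflate: pKₐ(CF₃SO₃H (triflic acid)) ≈ -14
perchlorate (ClO₄⁻): pKₐ(HClO₄) ≈ -10
H₂O: pKₐ(H₃O⁺) ≈ -1.7
p-O₂N–C₆H₄–COO⁻: pKₐ(p-nitrobenzoic acid) ≈ 3.4
methoxide (CH₃O⁻): pKₐ(CH₃OH) ≈ 15.5
CH₃⁻: pKₐ(CH₄) ≈ 48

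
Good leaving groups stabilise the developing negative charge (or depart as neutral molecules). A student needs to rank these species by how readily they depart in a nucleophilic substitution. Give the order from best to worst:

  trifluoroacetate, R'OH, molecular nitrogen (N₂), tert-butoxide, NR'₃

Rank by basicity of the departing species: weakest base leaves most easily.
molecular nitrogen (N₂): no meaningful conjugate acid; N₂ departs as an exceptionally stable neutral molecule
R'OH: pKₐ(R'OH₂⁺) ≈ -2.4
trifluoroacetate: pKₐ(CF₃COOH) ≈ 0.2
NR'₃: pKₐ(R'₃NH⁺) ≈ 10.7
tert-butoxide: pKₐ(t-BuOH) ≈ 18

molecular nitrogen (N₂) > R'OH > trifluoroacetate > NR'₃ > tert-butoxide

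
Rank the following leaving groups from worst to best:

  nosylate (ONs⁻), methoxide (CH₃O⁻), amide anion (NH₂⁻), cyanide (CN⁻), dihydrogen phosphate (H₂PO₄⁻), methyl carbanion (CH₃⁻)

A good leaving group is a weak base: the lower the pKₐ of its conjugate acid, the more readily it departs.
nosylate (ONs⁻): pKₐ(p-O₂NC₆H₄SO₃H) ≈ -3.5 — p-nitro group further stabilises the sulfonate
dihydrogen phosphate (H₂PO₄⁻): pKₐ(H₃PO₄) ≈ 2.1 — moderate base; biological leaving group after further activation
cyanide (CN⁻): pKₐ(HCN) ≈ 9.2 — sp carbon stabilises the charge somewhat, but still a poor LG
methoxide (CH₃O⁻): pKₐ(CH₃OH) ≈ 15.5 — strong base; alkoxides do not leave unassisted
amide anion (NH₂⁻): pKₐ(NH₃) ≈ 38
methyl carbanion (CH₃⁻): pKₐ(CH₄) ≈ 48 — unstabilised carbanion; the worst conceivable leaving group
Listed from poorest to best leaving group as asked.

methyl carbanion (CH₃⁻) < amide anion (NH₂⁻) < methoxide (CH₃O⁻) < cyanide (CN⁻) < dihydrogen phosphate (H₂PO₄⁻) < nosylate (ONs⁻)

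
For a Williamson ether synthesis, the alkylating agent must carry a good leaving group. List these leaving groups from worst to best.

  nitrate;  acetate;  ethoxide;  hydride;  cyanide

hydride < ethoxide < cyanide < acetate < nitrate

Leaving-group ability tracks the stability of the departed species; conjugate-acid pKₐ is the usual yardstick (lower pKₐ → better LG).
nitrate: pKₐ(HNO₃) ≈ -1.3
acetate: pKₐ(CH₃COOH) ≈ 4.8
cyanide: pKₐ(HCN) ≈ 9.2 — sp carbon stabilises the charge somewhat, but still a poor LG
ethoxide: pKₐ(CH₃CH₂OH) ≈ 16
hydride: pKₐ(H₂) ≈ 36 — extremely strong base; leaves only in special hydride-transfer contexts
The question asks for worst first, so the sequence is read in increasing leaving-group ability.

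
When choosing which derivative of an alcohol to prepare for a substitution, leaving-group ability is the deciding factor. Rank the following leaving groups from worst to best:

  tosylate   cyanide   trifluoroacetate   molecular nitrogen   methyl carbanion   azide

methyl carbanion < cyanide < azide < trifluoroacetate < tosylate < molecular nitrogen

A good leaving group is a weak base: the lower the pKₐ of its conjugate acid, the more readily it departs.
molecular nitrogen: no meaningful conjugate acid; N₂ departs as an exceptionally stable neutral molecule
tosylate: pKₐ(p-CH₃C₆H₄SO₃H (TsOH)) ≈ -2.8
trifluoroacetate: pKₐ(CF₃COOH) ≈ 0.2
azide: pKₐ(HN₃) ≈ 4.7
cyanide: pKₐ(HCN) ≈ 9.2
methyl carbanion: pKₐ(CH₄) ≈ 48
Reversing gives the worst-to-best order requested.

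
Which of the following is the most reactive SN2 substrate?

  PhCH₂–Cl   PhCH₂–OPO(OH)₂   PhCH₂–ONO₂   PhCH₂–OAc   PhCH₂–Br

Same R in every case — rank the leaving groups.
A good leaving group is a weak base: the lower the pKₐ of its conjugate acid, the more readily it departs.
PhCH₂–Br loses Br⁻: pKₐ(HBr) ≈ -9
PhCH₂–Cl loses Cl⁻: pKₐ(HCl) ≈ -7
PhCH₂–ONO₂ loses NO₃⁻: pKₐ(HNO₃) ≈ -1.3
PhCH₂–OPO(OH)₂ loses H₂PO₄⁻: pKₐ(H₃PO₄) ≈ 2.1
PhCH₂–OAc loses AcO⁻: pKₐ(CH₃COOH) ≈ 4.8

PhCH₂–Br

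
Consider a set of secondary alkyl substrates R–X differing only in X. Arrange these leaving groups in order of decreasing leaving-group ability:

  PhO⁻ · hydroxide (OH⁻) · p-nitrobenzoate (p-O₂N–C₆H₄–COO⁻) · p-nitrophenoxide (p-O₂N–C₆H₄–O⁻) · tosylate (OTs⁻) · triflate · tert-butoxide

triflate > tosylate (OTs⁻) > p-nitrobenzoate (p-O₂N–C₆H₄–COO⁻) > p-nitrophenoxide (p-O₂N–C₆H₄–O⁻) > PhO⁻ > hydroxide (OH⁻) > tert-butoxide

Leaving-group ability tracks the stability of the departed species; conjugate-acid pKₐ is the usual yardstick (lower pKₐ → better LG).
triflate: pKₐ(CF₃SO₃H (triflic acid)) ≈ -14 — charge spread over three oxygens and a CF₃ group; the premier leaving group in synthesis
tosylate (OTs⁻): pKₐ(p-CH₃C₆H₄SO₃H (TsOH)) ≈ -2.8 — resonance-delocalised arenesulfonate
p-nitrobenzoate (p-O₂N–C₆H₄–COO⁻): pKₐ(p-nitrobenzoic acid) ≈ 3.4
p-nitrophenoxide (p-O₂N–C₆H₄–O⁻): pKₐ(p-nitrophenol) ≈ 7.2 — nitro group delocalises the charge; the classic chromogenic LG
PhO⁻: pKₐ(C₆H₅OH (phenol)) ≈ 10 — resonance into the ring helps, but still a poor LG
hydroxide (OH⁻): pKₐ(H₂O) ≈ 15.7
tert-butoxide: pKₐ(t-BuOH) ≈ 18 — bulky, strongly basic alkoxide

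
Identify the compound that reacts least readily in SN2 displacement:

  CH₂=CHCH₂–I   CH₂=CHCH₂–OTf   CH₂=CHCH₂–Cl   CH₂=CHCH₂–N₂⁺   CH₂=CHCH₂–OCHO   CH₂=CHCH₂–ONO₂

CH₂=CHCH₂–OCHO

With the same alkyl group throughout, only the leaving group differentiates the rates.
The more stable X⁻ (or X) is on its own — i.e. the weaker a base it is — the better a leaving group it makes.
CH₂=CHCH₂–N₂⁺ loses N₂: no meaningful conjugate acid; N₂ departs as an exceptionally stable neutral molecule
CH₂=CHCH₂–OTf loses OTf⁻: pKₐ(CF₃SO₃H (triflic acid)) ≈ -14
CH₂=CHCH₂–I loses I⁻: pKₐ(HI) ≈ -10
CH₂=CHCH₂–Cl loses Cl⁻: pKₐ(HCl) ≈ -7
CH₂=CHCH₂–ONO₂ loses NO₃⁻: pKₐ(HNO₃) ≈ -1.3
CH₂=CHCH₂–OCHO loses HCOO⁻: pKₐ(HCOOH) ≈ 3.8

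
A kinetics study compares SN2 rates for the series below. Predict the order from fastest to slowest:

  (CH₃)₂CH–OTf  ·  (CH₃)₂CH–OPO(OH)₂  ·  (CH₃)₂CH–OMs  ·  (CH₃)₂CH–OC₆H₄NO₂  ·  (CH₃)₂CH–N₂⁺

(CH₃)₂CH–N₂⁺ > (CH₃)₂CH–OTf > (CH₃)₂CH–OMs > (CH₃)₂CH–OPO(OH)₂ > (CH₃)₂CH–OC₆H₄NO₂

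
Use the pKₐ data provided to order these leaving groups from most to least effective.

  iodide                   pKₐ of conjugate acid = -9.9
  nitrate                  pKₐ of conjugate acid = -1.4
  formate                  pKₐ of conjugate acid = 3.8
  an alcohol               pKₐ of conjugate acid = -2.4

Lower conjugate-acid pKₐ ⇒ weaker base ⇒ better leaving group.
Sorting by the given values: iodide (-9.9), an alcohol (-2.4), nitrate (-1.4), formate (3.8).

iodide > an alcohol > nitrate > formate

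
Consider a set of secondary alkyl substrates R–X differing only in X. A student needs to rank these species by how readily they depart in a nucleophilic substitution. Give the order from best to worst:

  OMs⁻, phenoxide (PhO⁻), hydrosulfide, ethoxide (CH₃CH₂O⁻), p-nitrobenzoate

Leaving-group ability tracks the stability of the departed species; conjugate-acid pKₐ is the usual yardstick (lower pKₐ → better LG).
OMs⁻: pKₐ(CH₃SO₃H (MsOH)) ≈ -1.9
p-nitrobenzoate: pKₐ(p-nitrobenzoic acid) ≈ 3.4
hydrosulfide: pKₐ(H₂S) ≈ 7
phenoxide (PhO⁻): pKₐ(C₆H₅OH (phenol)) ≈ 10
ethoxide (CH₃CH₂O⁻): pKₐ(CH₃CH₂OH) ≈ 16

OMs⁻ > p-nitrobenzoate > hydrosulfide > phenoxide (PhO⁻) > ethoxide (CH₃CH₂O⁻)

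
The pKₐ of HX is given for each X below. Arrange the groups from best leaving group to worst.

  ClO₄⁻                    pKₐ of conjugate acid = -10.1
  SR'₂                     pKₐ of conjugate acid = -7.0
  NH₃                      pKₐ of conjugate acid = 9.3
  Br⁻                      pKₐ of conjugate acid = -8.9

ClO₄⁻ > Br⁻ > SR'₂ > NH₃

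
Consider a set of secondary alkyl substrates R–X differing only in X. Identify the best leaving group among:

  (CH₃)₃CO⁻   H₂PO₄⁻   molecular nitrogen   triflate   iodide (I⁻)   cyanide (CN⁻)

molecular nitrogen

A good leaving group is a weak base: the lower the pKₐ of its conjugate acid, the more readily it departs.
molecular nitrogen: no meaningful conjugate acid; N₂ departs as an exceptionally stable neutral molecule
triflate: pKₐ(CF₃SO₃H (triflic acid)) ≈ -14
iodide (I⁻): pKₐ(HI) ≈ -10
H₂PO₄⁻: pKₐ(H₃PO₄) ≈ 2.1
cyanide (CN⁻): pKₐ(HCN) ≈ 9.2
(CH₃)₃CO⁻: pKₐ(t-BuOH) ≈ 18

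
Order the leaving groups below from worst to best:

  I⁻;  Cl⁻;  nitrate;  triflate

nitrate < Cl⁻ < I⁻ < triflate

The more stable X⁻ (or X) is on its own — i.e. the weaker a base it is — the better a leaving group it makes.
triflate: pKₐ(CF₃SO₃H (triflic acid)) ≈ -14
I⁻: pKₐ(HI) ≈ -10
Cl⁻: pKₐ(HCl) ≈ -7 — moderately weak base
nitrate: pKₐ(HNO₃) ≈ -1.3
The question asks for worst first, so the sequence is read in increasing leaving-group ability.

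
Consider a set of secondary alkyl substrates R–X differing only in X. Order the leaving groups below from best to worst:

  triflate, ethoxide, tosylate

Leaving-group ability tracks the stability of the departed species; conjugate-acid pKₐ is the usual yardstick (lower pKₐ → better LG).
triflate: pKₐ(CF₃SO₃H (triflic acid)) ≈ -14 — charge spread over three oxygens and a CF₃ group; the premier leaving group in synthesis
tosylate: pKₐ(p-CH₃C₆H₄SO₃H (TsOH)) ≈ -2.8 — resonance-delocalised arenesulfonate
ethoxide: pKₐ(CH₃CH₂OH) ≈ 16 — strong base; alkoxides do not leave unassisted

triflate > tosylate > ethoxide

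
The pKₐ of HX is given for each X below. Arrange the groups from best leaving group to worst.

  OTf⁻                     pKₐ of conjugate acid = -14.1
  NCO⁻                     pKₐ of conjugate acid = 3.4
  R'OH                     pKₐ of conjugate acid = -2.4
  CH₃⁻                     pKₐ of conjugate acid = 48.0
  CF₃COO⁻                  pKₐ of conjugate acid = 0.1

Lower conjugate-acid pKₐ ⇒ weaker base ⇒ better leaving group.
Sorting by the given values: OTf⁻ (-14.1), R'OH (-2.4), CF₃COO⁻ (0.1), NCO⁻ (3.4), CH₃⁻ (48.0).

OTf⁻ > R'OH > CF₃COO⁻ > NCO⁻ > CH₃⁻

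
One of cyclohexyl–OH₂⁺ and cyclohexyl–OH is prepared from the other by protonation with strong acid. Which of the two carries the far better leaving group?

From cyclohexyl–OH the departing group would be OH⁻ (pKₐ(H₂O) ≈ 15.7). Strong base; essentially never leaves without prior activation.
From cyclohexyl–OH₂⁺ the leaving group is H₂O (pKₐ(H₃O⁺) ≈ -1.7). Neutral; leaves from a protonated alcohol (R–OH₂⁺).
Protonation with strong acid works by converting the leaving group from hydroxide to neutral water, making cyclohexyl–OH₂⁺ enormously more reactive.

cyclohexyl–OH₂⁺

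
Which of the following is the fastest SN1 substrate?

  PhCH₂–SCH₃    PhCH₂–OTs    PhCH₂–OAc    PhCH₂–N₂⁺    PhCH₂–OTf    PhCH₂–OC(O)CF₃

The skeletons are identical, so relative rate is governed entirely by leaving-group ability.
A good leaving group is a weak base: the lower the pKₐ of its conjugate acid, the more readily it departs.
PhCH₂–N₂⁺ loses N₂: no meaningful conjugate acid; N₂ departs as an exceptionally stable neutral molecule
PhCH₂–OTf loses OTf⁻: pKₐ(CF₃SO₃H (triflic acid)) ≈ -14
PhCH₂–OTs loses OTs⁻: pKₐ(p-CH₃C₆H₄SO₃H (TsOH)) ≈ -2.8
PhCH₂–OC(O)CF₃ loses CF₃COO⁻: pKₐ(CF₃COOH) ≈ 0.2
PhCH₂–OAc loses AcO⁻: pKₐ(CH₃COOH) ≈ 4.8
PhCH₂–SCH₃ loses RS⁻: pKₐ(RSH (a thiol)) ≈ 10.5

PhCH₂–N₂⁺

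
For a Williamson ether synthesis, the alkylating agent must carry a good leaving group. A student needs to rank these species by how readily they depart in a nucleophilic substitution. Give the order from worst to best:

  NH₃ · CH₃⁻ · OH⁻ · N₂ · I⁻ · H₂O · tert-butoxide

CH₃⁻ < tert-butoxide < OH⁻ < NH₃ < H₂O < I⁻ < N₂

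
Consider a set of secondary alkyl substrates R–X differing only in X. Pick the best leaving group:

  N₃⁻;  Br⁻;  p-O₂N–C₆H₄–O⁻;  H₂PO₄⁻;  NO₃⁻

The more stable X⁻ (or X) is on its own — i.e. the weaker a base it is — the better a leaving group it makes.
Br⁻: pKₐ(HBr) ≈ -9
NO₃⁻: pKₐ(HNO₃) ≈ -1.3
H₂PO₄⁻: pKₐ(H₃PO₄) ≈ 2.1
N₃⁻: pKₐ(HN₃) ≈ 4.7
p-O₂N–C₆H₄–O⁻: pKₐ(p-nitrophenol) ≈ 7.2

Br⁻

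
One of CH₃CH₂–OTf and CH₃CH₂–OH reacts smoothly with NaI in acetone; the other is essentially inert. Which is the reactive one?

CH₃CH₂–OTf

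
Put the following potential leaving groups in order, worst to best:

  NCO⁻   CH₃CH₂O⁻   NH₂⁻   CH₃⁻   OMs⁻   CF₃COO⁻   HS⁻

OMs⁻: pKₐ(CH₃SO₃H (MsOH)) ≈ -1.9 — resonance-delocalised alkanesulfonate
CF₃COO⁻: pKₐ(CF₃COOH) ≈ 0.2 — strongly electron-withdrawing CF₃ stabilises the carboxylate
NCO⁻: pKₐ(HOCN) ≈ 3.5 — resonance between N and O
HS⁻: pKₐ(H₂S) ≈ 7
CH₃CH₂O⁻: pKₐ(CH₃CH₂OH) ≈ 16
NH₂⁻: pKₐ(NH₃) ≈ 38
CH₃⁻: pKₐ(CH₄) ≈ 48
The question asks for worst first, so the sequence is read in increasing leaving-group ability.

CH₃⁻ < NH₂⁻ < CH₃CH₂O⁻ < HS⁻ < NCO⁻ < CF₃COO⁻ < OMs⁻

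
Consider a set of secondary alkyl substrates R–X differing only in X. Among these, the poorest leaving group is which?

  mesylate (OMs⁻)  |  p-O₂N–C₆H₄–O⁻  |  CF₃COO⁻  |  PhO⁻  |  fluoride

PhO⁻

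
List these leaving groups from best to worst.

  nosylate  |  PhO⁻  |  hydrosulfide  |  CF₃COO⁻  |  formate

A good leaving group is a weak base: the lower the pKₐ of its conjugate acid, the more readily it departs.
nosylate: pKₐ(p-O₂NC₆H₄SO₃H) ≈ -3.5
CF₃COO⁻: pKₐ(CF₃COOH) ≈ 0.2
formate: pKₐ(HCOOH) ≈ 3.8
hydrosulfide: pKₐ(H₂S) ≈ 7
PhO⁻: pKₐ(C₆H₅OH (phenol)) ≈ 10

nosylate > CF₃COO⁻ > formate > hydrosulfide > PhO⁻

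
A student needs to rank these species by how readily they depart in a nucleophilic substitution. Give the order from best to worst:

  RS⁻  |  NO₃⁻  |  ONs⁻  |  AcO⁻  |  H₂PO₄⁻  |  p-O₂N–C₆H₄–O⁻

Leaving-group ability tracks the stability of the departed species; conjugate-acid pKₐ is the usual yardstick (lower pKₐ → better LG).
ONs⁻: pKₐ(p-O₂NC₆H₄SO₃H) ≈ -3.5
NO₃⁻: pKₐ(HNO₃) ≈ -1.3 — resonance-delocalised over three oxygens
H₂PO₄⁻: pKₐ(H₃PO₄) ≈ 2.1 — moderate base; biological leaving group after further activation
AcO⁻: pKₐ(CH₃COOH) ≈ 4.8 — resonance-stabilised but still a weak base
p-O₂N–C₆H₄–O⁻: pKₐ(p-nitrophenol) ≈ 7.2
RS⁻: pKₐ(RSH (a thiol)) ≈ 10.5 — moderately basic; rarely leaves without activation

ONs⁻ > NO₃⁻ > H₂PO₄⁻ > AcO⁻ > p-O₂N–C₆H₄–O⁻ > RS⁻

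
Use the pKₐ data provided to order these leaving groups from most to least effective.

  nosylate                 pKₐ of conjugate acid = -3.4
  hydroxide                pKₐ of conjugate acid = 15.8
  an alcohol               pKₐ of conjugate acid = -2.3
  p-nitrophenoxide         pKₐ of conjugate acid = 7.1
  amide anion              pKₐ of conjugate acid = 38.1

nosylate > an alcohol > p-nitrophenoxide > hydroxide > amide anion

Lower conjugate-acid pKₐ ⇒ weaker base ⇒ better leaving group.
Sorting by the given values: nosylate (-3.4), an alcohol (-2.3), p-nitrophenoxide (7.1), hydroxide (15.8), amide anion (38.1).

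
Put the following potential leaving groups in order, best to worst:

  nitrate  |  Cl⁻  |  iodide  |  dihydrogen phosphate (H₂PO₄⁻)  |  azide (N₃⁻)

iodide > Cl⁻ > nitrate > dihydrogen phosphate (H₂PO₄⁻) > azide (N₃⁻)

iodide: pKₐ(HI) ≈ -10
Cl⁻: pKₐ(HCl) ≈ -7 — moderately weak base
nitrate: pKₐ(HNO₃) ≈ -1.3 — resonance-delocalised over three oxygens
dihydrogen phosphate (H₂PO₄⁻): pKₐ(H₃PO₄) ≈ 2.1
azide (N₃⁻): pKₐ(HN₃) ≈ 4.7 — linear, resonance-stabilised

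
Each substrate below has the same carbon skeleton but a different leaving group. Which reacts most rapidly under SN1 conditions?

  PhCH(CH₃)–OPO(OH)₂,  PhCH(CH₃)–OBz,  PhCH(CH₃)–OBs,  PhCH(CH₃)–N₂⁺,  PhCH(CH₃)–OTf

Same R in every case — rank the leaving groups.
The more stable X⁻ (or X) is on its own — i.e. the weaker a base it is — the better a leaving group it makes.
PhCH(CH₃)–N₂⁺ loses N₂: no meaningful conjugate acid; N₂ departs as an exceptionally stable neutral molecule
PhCH(CH₃)–OTf loses OTf⁻: pKₐ(CF₃SO₃H (triflic acid)) ≈ -14
PhCH(CH₃)–OBs loses OBs⁻: pKₐ(p-BrC₆H₄SO₃H) ≈ -2.8
PhCH(CH₃)–OPO(OH)₂ loses H₂PO₄⁻: pKₐ(H₃PO₄) ≈ 2.1
PhCH(CH₃)–OBz loses PhCOO⁻: pKₐ(C₆H₅COOH) ≈ 4.2

PhCH(CH₃)–N₂⁺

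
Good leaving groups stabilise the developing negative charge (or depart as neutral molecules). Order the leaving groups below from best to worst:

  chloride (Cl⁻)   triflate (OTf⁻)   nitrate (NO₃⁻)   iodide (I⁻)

triflate (OTf⁻) > iodide (I⁻) > chloride (Cl⁻) > nitrate (NO₃⁻)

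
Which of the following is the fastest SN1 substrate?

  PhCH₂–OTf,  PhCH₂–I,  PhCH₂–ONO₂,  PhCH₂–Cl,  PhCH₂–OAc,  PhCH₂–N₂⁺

PhCH₂–N₂⁺

With the same alkyl group throughout, only the leaving group differentiates the rates.
The more stable X⁻ (or X) is on its own — i.e. the weaker a base it is — the better a leaving group it makes.
PhCH₂–N₂⁺ loses N₂: no meaningful conjugate acid; N₂ departs as an exceptionally stable neutral molecule
PhCH₂–OTf loses OTf⁻: pKₐ(CF₃SO₃H (triflic acid)) ≈ -14
PhCH₂–I loses I⁻: pKₐ(HI) ≈ -10
PhCH₂–Cl loses Cl⁻: pKₐ(HCl) ≈ -7
PhCH₂–ONO₂ loses NO₃⁻: pKₐ(HNO₃) ≈ -1.3
PhCH₂–OAc loses AcO⁻: pKₐ(CH₃COOH) ≈ 4.8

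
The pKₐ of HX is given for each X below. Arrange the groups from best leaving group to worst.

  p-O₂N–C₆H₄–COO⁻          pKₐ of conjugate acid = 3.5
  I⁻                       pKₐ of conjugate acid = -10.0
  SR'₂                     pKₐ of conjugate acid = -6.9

Lower conjugate-acid pKₐ ⇒ weaker base ⇒ better leaving group.
Sorting by the given values: I⁻ (-10.0), SR'₂ (-6.9), p-O₂N–C₆H₄–COO⁻ (3.5).

I⁻ > SR'₂ > p-O₂N–C₆H₄–COO⁻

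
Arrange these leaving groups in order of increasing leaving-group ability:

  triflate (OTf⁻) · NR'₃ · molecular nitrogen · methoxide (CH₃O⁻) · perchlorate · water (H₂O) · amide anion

amide anion < methoxide (CH₃O⁻) < NR'₃ < water (H₂O) < perchlorate < triflate (OTf⁻) < molecular nitrogen

molecular nitrogen: no meaningful conjugate acid; N₂ departs as an exceptionally stable neutral molecule
triflate (OTf⁻): pKₐ(CF₃SO₃H (triflic acid)) ≈ -14 — charge spread over three oxygens and a CF₃ group; the premier leaving group in synthesis
perchlorate: pKₐ(HClO₄) ≈ -10
water (H₂O): pKₐ(H₃O⁺) ≈ -1.7 — neutral; leaves from a protonated alcohol (R–OH₂⁺)
NR'₃: pKₐ(R'₃NH⁺) ≈ 10.7 — neutral but still a fairly strong base; Hofmann-elimination LG
methoxide (CH₃O⁻): pKₐ(CH₃OH) ≈ 15.5 — strong base; alkoxides do not leave unassisted
amide anion: pKₐ(NH₃) ≈ 38 — extremely strong base; never a leaving group
The question asks for worst first, so the sequence is read in increasing leaving-group ability.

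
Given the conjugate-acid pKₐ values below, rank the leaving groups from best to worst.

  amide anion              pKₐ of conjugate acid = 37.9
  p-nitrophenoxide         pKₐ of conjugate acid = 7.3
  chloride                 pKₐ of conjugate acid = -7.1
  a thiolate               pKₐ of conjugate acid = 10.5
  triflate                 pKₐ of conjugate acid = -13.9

Lower conjugate-acid pKₐ ⇒ weaker base ⇒ better leaving group.
Sorting by the given values: triflate (-13.9), chloride (-7.1), p-nitrophenoxide (7.3), a thiolate (10.5), amide anion (37.9).

triflate > chloride > p-nitrophenoxide > a thiolate > amide anion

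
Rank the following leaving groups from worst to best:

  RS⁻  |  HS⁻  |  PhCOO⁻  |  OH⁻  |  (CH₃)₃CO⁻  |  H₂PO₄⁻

The more stable X⁻ (or X) is on its own — i.e. the weaker a base it is — the better a leaving group it makes.
H₂PO₄⁻: pKₐ(H₃PO₄) ≈ 2.1 — moderate base; biological leaving group after further activation
PhCOO⁻: pKₐ(C₆H₅COOH) ≈ 4.2
HS⁻: pKₐ(H₂S) ≈ 7 — larger and more polarisable than the oxygen analogue
RS⁻: pKₐ(RSH (a thiol)) ≈ 10.5
OH⁻: pKₐ(H₂O) ≈ 15.7 — strong base; essentially never leaves without prior activation
(CH₃)₃CO⁻: pKₐ(t-BuOH) ≈ 18 — bulky, strongly basic alkoxide
Reversing gives the worst-to-best order requested.

(CH₃)₃CO⁻ < OH⁻ < RS⁻ < HS⁻ < PhCOO⁻ < H₂PO₄⁻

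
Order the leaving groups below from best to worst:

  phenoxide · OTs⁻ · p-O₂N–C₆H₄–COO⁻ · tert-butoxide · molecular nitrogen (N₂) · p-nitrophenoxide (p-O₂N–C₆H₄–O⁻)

Leaving-group ability tracks the stability of the departed species; conjugate-acid pKₐ is the usual yardstick (lower pKₐ → better LG).
molecular nitrogen (N₂): no meaningful conjugate acid; N₂ departs as an exceptionally stable neutral molecule
OTs⁻: pKₐ(p-CH₃C₆H₄SO₃H (TsOH)) ≈ -2.8
p-O₂N–C₆H₄–COO⁻: pKₐ(p-nitrobenzoic acid) ≈ 3.4
p-nitrophenoxide (p-O₂N–C₆H₄–O⁻): pKₐ(p-nitrophenol) ≈ 7.2
phenoxide: pKₐ(C₆H₅OH (phenol)) ≈ 10
tert-butoxide: pKₐ(t-BuOH) ≈ 18

molecular nitrogen (N₂) > OTs⁻ > p-O₂N–C₆H₄–COO⁻ > p-nitrophenoxide (p-O₂N–C₆H₄–O⁻) > phenoxide > tert-butoxide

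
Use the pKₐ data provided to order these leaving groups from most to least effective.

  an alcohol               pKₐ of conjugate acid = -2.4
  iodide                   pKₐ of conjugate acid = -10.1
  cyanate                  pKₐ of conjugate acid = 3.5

Lower conjugate-acid pKₐ ⇒ weaker base ⇒ better leaving group.
Sorting by the given values: iodide (-10.1), an alcohol (-2.4), cyanate (3.5).

iodide > an alcohol > cyanate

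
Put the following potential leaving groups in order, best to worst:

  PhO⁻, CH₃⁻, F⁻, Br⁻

Br⁻: pKₐ(HBr) ≈ -9
F⁻: pKₐ(HF) ≈ 3.2
PhO⁻: pKₐ(C₆H₅OH (phenol)) ≈ 10
CH₃⁻: pKₐ(CH₄) ≈ 48

Br⁻ > F⁻ > PhO⁻ > CH₃⁻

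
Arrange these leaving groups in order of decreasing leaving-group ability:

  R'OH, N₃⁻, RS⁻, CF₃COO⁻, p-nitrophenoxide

R'OH > CF₃COO⁻ > N₃⁻ > p-nitrophenoxide > RS⁻

A good leaving group is a weak base: the lower the pKₐ of its conjugate acid, the more readily it departs.
R'OH: pKₐ(R'OH₂⁺) ≈ -2.4
CF₃COO⁻: pKₐ(CF₃COOH) ≈ 0.2
N₃⁻: pKₐ(HN₃) ≈ 4.7 — linear, resonance-stabilised
p-nitrophenoxide: pKₐ(p-nitrophenol) ≈ 7.2 — nitro group delocalises the charge; the classic chromogenic LG
RS⁻: pKₐ(RSH (a thiol)) ≈ 10.5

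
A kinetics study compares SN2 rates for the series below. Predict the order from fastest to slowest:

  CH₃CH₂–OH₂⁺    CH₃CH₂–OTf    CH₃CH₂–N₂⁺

The skeletons are identical, so relative rate is governed entirely by leaving-group ability.
Leaving-group ability tracks the stability of the departed species; conjugate-acid pKₐ is the usual yardstick (lower pKₐ → better LG).
CH₃CH₂–N₂⁺ loses N₂: no meaningful conjugate acid; N₂ departs as an exceptionally stable neutral molecule
CH₃CH₂–OTf loses OTf⁻: pKₐ(CF₃SO₃H (triflic acid)) ≈ -14
CH₃CH₂–OH₂⁺ loses H₂O: pKₐ(H₃O⁺) ≈ -1.7

CH₃CH₂–N₂⁺ > CH₃CH₂–OTf > CH₃CH₂–OH₂⁺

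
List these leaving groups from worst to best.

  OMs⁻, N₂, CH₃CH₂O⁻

CH₃CH₂O⁻ < OMs⁻ < N₂

N₂: no meaningful conjugate acid; N₂ departs as an exceptionally stable neutral molecule
OMs⁻: pKₐ(CH₃SO₃H (MsOH)) ≈ -1.9 — resonance-delocalised alkanesulfonate
CH₃CH₂O⁻: pKₐ(CH₃CH₂OH) ≈ 16
Listed from poorest to best leaving group as asked.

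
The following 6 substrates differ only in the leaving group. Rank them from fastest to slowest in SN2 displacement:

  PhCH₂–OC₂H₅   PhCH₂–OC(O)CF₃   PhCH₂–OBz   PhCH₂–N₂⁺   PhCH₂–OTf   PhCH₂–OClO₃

PhCH₂–N₂⁺ > PhCH₂–OTf > PhCH₂–OClO₃ > PhCH₂–OC(O)CF₃ > PhCH₂–OBz > PhCH₂–OC₂H₅

With the same alkyl group throughout, only the leaving group differentiates the rates.
Leaving-group ability tracks the stability of the departed species; conjugate-acid pKₐ is the usual yardstick (lower pKₐ → better LG).
PhCH₂–N₂⁺ loses N₂: no meaningful conjugate acid; N₂ departs as an exceptionally stable neutral molecule
PhCH₂–OTf loses OTf⁻: pKₐ(CF₃SO₃H (triflic acid)) ≈ -14
PhCH₂–OClO₃ loses ClO₄⁻: pKₐ(HClO₄) ≈ -10
PhCH₂–OC(O)CF₃ loses CF₃COO⁻: pKₐ(CF₃COOH) ≈ 0.2
PhCH₂–OBz loses PhCOO⁻: pKₐ(C₆H₅COOH) ≈ 4.2
PhCH₂–OC₂H₅ loses CH₃CH₂O⁻: pKₐ(CH₃CH₂OH) ≈ 16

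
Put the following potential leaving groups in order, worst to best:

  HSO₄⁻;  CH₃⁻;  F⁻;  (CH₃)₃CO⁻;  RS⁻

HSO₄⁻: pKₐ(H₂SO₄) ≈ -3 — conjugate base of a strong mineral acid
F⁻: pKₐ(HF) ≈ 3.2 — small and strongly basic; the poor halide leaving group
RS⁻: pKₐ(RSH (a thiol)) ≈ 10.5 — moderately basic; rarely leaves without activation
(CH₃)₃CO⁻: pKₐ(t-BuOH) ≈ 18
CH₃⁻: pKₐ(CH₄) ≈ 48 — unstabilised carbanion; the worst conceivable leaving group
Listed from poorest to best leaving group as asked.

CH₃⁻ < (CH₃)₃CO⁻ < RS⁻ < F⁻ < HSO₄⁻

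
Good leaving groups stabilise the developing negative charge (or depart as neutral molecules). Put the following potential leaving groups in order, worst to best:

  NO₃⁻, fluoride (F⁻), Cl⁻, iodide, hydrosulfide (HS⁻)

hydrosulfide (HS⁻) < fluoride (F⁻) < NO₃⁻ < Cl⁻ < iodide

Leaving-group ability tracks the stability of the departed species; conjugate-acid pKₐ is the usual yardstick (lower pKₐ → better LG).
iodide: pKₐ(HI) ≈ -10 — large, highly polarisable; very weak base
Cl⁻: pKₐ(HCl) ≈ -7 — moderately weak base
NO₃⁻: pKₐ(HNO₃) ≈ -1.3 — resonance-delocalised over three oxygens
fluoride (F⁻): pKₐ(HF) ≈ 3.2
hydrosulfide (HS⁻): pKₐ(H₂S) ≈ 7 — larger and more polarisable than the oxygen analogue
Listed from poorest to best leaving group as asked.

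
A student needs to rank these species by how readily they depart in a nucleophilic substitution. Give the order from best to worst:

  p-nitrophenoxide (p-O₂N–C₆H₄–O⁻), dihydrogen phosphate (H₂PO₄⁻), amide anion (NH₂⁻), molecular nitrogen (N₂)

molecular nitrogen (N₂) > dihydrogen phosphate (H₂PO₄⁻) > p-nitrophenoxide (p-O₂N–C₆H₄–O⁻) > amide anion (NH₂⁻)

molecular nitrogen (N₂): no meaningful conjugate acid; N₂ departs as an exceptionally stable neutral molecule
dihydrogen phosphate (H₂PO₄⁻): pKₐ(H₃PO₄) ≈ 2.1
p-nitrophenoxide (p-O₂N–C₆H₄–O⁻): pKₐ(p-nitrophenol) ≈ 7.2
amide anion (NH₂⁻): pKₐ(NH₃) ≈ 38 — extremely strong base; never a leaving group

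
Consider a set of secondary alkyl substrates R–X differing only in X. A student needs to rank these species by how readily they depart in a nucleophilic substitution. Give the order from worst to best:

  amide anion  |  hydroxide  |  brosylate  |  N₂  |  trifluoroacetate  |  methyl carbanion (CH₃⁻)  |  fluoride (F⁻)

Rank by basicity of the departing species: weakest base leaves most easily.
N₂: no meaningful conjugate acid; N₂ departs as an exceptionally stable neutral molecule
brosylate: pKₐ(p-BrC₆H₄SO₃H) ≈ -2.8
trifluoroacetate: pKₐ(CF₃COOH) ≈ 0.2
fluoride (F⁻): pKₐ(HF) ≈ 3.2
hydroxide: pKₐ(H₂O) ≈ 15.7
amide anion: pKₐ(NH₃) ≈ 38
methyl carbanion (CH₃⁻): pKₐ(CH₄) ≈ 48
Listed from poorest to best leaving group as asked.

methyl carbanion (CH₃⁻) < amide anion < hydroxide < fluoride (F⁻) < trifluoroacetate < brosylate < N₂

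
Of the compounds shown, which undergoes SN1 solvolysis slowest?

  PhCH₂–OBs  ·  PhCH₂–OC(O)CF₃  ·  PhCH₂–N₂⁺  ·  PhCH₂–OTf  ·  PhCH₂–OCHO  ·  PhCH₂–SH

The skeletons are identical, so relative rate is governed entirely by leaving-group ability.
A good leaving group is a weak base: the lower the pKₐ of its conjugate acid, the more readily it departs.
PhCH₂–N₂⁺ loses N₂: no meaningful conjugate acid; N₂ departs as an exceptionally stable neutral molecule
PhCH₂–OTf loses OTf⁻: pKₐ(CF₃SO₃H (triflic acid)) ≈ -14
PhCH₂–OBs loses OBs⁻: pKₐ(p-BrC₆H₄SO₃H) ≈ -2.8
PhCH₂–OC(O)CF₃ loses CF₃COO⁻: pKₐ(CF₃COOH) ≈ 0.2
PhCH₂–OCHO loses HCOO⁻: pKₐ(HCOOH) ≈ 3.8
PhCH₂–SH loses HS⁻: pKₐ(H₂S) ≈ 7

PhCH₂–SH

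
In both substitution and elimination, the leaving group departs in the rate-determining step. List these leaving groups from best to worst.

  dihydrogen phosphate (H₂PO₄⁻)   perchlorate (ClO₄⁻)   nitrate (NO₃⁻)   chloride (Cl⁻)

perchlorate (ClO₄⁻): pKₐ(HClO₄) ≈ -10
chloride (Cl⁻): pKₐ(HCl) ≈ -7 — moderately weak base
nitrate (NO₃⁻): pKₐ(HNO₃) ≈ -1.3 — resonance-delocalised over three oxygens
dihydrogen phosphate (H₂PO₄⁻): pKₐ(H₃PO₄) ≈ 2.1 — moderate base; biological leaving group after further activation

perchlorate (ClO₄⁻) > chloride (Cl⁻) > nitrate (NO₃⁻) > dihydrogen phosphate (H₂PO₄⁻)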